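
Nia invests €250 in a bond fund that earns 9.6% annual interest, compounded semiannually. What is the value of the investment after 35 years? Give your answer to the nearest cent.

Growth factor = (1 + 0.048)^70 ≈ 26.62501035.
A ≈ 250 × 26.62501035 ≈ 6,656.2526.

€6,656.25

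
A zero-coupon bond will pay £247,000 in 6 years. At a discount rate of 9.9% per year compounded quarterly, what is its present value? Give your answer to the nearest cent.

£137,362.03

Periodic rate = 9.9%/4 = 0.02475; 24 periods.
P = 247,000/(1 + 0.02475)^24 ≈ 247,000/1.79816792955 ≈ 137,362.0316.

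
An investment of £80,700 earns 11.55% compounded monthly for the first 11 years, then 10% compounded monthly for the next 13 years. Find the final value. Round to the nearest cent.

Phase 1: 80,700·(1 + 0.009625)^132 ≈ 285,763.1287.
Phase 2: 285,763.1287·(1 + 0.1/12)^156 ≈ 1,042,916.5950.

£1,042,916.60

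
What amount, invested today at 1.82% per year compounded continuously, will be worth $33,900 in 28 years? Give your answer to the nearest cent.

$20,364.94

P = A·e^(−rt) = 33,900·e^(−0.5096).
e^(−0.5096) ≈ 0.60073582509, so P ≈ 20,364.9445.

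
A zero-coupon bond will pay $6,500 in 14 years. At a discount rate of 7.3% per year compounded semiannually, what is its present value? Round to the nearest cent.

$2,382.17

Growth factor = (1 + 0.0365)^28 ≈ 2.728604431.
P = 6,500/2.728604431 ≈ 2,382.1701.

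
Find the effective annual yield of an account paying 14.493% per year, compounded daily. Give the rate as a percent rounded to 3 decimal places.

EAR = (1 + 14.493%/365)^365 − 1 = (1 + 0.000397068)^365 − 1.
(1 + 0.000397068)^365 ≈ 1.155925, so EAR ≈ 15.59254%.

15.593%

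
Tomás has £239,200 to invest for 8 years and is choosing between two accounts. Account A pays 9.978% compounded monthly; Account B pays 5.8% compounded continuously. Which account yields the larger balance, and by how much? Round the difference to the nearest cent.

Account A, by £149,233.12

Account A growth factor: (1 + 0.008315)^96 ≈ 2.21430724816; balance ≈ 529,662.2938.
Account B growth factor: e^(0.058·8) = e^0.464 ≈ 1.59042297044; balance ≈ 380,429.1745.
Account A is larger by 149,233.1192.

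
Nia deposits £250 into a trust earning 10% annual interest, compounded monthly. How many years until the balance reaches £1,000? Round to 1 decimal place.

We need (1 + 0.00833333)^(12t) = 4, so 12t = ln 4 / ln 1.008333 ≈ 167.0475.
t ≈ 167.0475/12 = 13.9206 years.

13.9 years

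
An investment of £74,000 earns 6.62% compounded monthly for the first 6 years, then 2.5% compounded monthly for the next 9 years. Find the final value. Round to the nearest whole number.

Phase 1: 74,000·(1 + 0.0662/12)^72 ≈ 109,966.2495.
Phase 2: 109,966.2495·(1 + 0.025/12)^108 ≈ 137,681.0043.

£137,681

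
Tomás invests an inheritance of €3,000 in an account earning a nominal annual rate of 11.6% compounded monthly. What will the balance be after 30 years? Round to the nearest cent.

Growth factor = (1 + 0.116/12)^360 ≈ 31.921750641.
A ≈ 3,000 × 31.921750641 ≈ 95,765.2519.

€95,765.25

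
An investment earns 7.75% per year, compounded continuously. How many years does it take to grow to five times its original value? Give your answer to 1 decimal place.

20.8 years

e^(0.0775t) = 5, so 0.0775t = ln 5 ≈ 1.6094.
t ≈ 1.6094/0.0775 ≈ 20.7669.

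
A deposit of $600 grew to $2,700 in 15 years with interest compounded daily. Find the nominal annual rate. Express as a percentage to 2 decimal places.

The 5475-period growth factor is 2,700/600 = 4.5.
r/365 = 4.5^(1/5475) − 1 ≈ 0.000274755, so r ≈ 365·0.000274755 = 10.02856%.

10.03%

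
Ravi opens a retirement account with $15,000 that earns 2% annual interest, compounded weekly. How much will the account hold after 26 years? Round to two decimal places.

Periodic rate = 2%/52 = 0.000384615; periods = 52·26 = 1352.
A = 15,000·(1 + 0.02/52)^1352 ≈ 15,000·1.6818594985 ≈ 25,227.8925.

$25,227.89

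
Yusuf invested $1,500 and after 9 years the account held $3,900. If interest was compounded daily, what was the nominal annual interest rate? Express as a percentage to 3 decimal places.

10.618%

The 3285-period growth factor is 3,900/1,500 = 2.6.
r/365 = 2.6^(1/3285) − 1 ≈ 0.000290913, so r ≈ 365·0.000290913 = 10.61834%.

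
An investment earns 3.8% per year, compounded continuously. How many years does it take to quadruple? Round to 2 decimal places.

36.48 years

e^(0.038t) = 4, so 0.038t = ln 4 ≈ 1.3863.
t ≈ 1.3863/0.038 ≈ 36.4814.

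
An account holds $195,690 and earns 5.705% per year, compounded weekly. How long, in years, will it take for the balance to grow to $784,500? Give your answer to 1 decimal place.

We need (1 + 0.00109712)^(52t) = 4.0089, so 52t = ln 4.0089 / ln 1.001097 ≈ 1266.2992.
t ≈ 1266.2992/52 = 24.3519 years.

24.4 years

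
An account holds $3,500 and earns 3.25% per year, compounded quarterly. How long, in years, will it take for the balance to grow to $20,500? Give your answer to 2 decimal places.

We need (1 + 0.008125)^(4t) = 5.8571, so 4t = ln 5.8571 / ln 1.008125 ≈ 218.4410.
t ≈ 218.4410/4 = 54.6103 years.

54.61 years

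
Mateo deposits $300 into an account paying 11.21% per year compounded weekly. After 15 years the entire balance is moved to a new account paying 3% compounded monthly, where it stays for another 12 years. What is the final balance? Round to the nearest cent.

$2,305.43

Phase 1: 300·(1 + 0.1121/52)^780 ≈ 1,609.1681.
Phase 2: 1,609.1681·(1 + 0.0025)^144 ≈ 2,305.4320.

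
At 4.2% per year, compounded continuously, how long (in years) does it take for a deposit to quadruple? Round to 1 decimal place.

e^(0.042t) = 4, so 0.042t = ln 4 ≈ 1.3863.
t ≈ 1.3863/0.042 ≈ 33.0070.

33.0 years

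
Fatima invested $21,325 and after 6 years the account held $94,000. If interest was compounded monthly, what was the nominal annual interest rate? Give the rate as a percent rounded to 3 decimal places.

24.980%

(1 + r/12)^72 = 94,000/21,325 = 4.40797.
1 + r/12 = 4.40797^(1/72) ≈ 1.020817, so r/12 ≈ 0.0208167.
r ≈ 12·0.0208167 = 24.98003%.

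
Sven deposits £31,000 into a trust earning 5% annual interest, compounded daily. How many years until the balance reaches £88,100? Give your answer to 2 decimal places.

We need (1 + 0.000136986)^(365t) = 2.8419, so 365t = ln 2.8419 / ln 1.000137 ≈ 7625.2651.
t ≈ 7625.2651/365 = 20.8911 years.

20.89 years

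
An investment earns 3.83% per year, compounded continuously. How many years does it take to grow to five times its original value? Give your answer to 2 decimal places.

e^(0.0383t) = 5, so 0.0383t = ln 5 ≈ 1.6094.
t ≈ 1.6094/0.0383 ≈ 42.0219.

42.02 years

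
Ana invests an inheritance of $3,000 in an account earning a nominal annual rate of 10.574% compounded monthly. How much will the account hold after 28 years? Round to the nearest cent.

$57,189.14

Periodic rate = 10.574%/12 = 0.00881167; periods = 12·28 = 336.
A = 3,000·(1 + 0.10574/12)^336 ≈ 3,000·19.063045819 ≈ 57,189.1375.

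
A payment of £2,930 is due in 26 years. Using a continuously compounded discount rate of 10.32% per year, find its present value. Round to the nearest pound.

£200

P = A·e^(−rt) = 2,930·e^(−2.6832).
e^(−2.6832) ≈ 0.06834410273, so P ≈ 200.2482.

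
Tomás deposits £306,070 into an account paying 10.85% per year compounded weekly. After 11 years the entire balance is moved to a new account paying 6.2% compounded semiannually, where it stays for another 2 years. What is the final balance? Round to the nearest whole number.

After 11 years at 10.85%: 306,070 × 3.294507169234 ≈ 1,008,349.8093.
Then 2 years at 6.2%: 1,008,349.8093 × 1.129886087521 ≈ 1,139,320.4209.

£1,139,320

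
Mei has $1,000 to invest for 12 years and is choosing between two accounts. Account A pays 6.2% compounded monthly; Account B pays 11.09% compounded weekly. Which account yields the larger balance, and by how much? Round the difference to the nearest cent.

Account B, by $1,678.40

Account A growth factor: (1 + 0.062/12)^144 ≈ 2.100309248; balance ≈ 2,100.3092.
Account B growth factor: (1 + 0.1109/52)^624 ≈ 3.778710905; balance ≈ 3,778.7109.
Account B is larger by 1,678.4017.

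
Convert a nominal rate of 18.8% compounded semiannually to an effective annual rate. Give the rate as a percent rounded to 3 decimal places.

EAR = (1 + 18.8%/2)^2 − 1 = (1 + 0.094)^2 − 1.
(1 + 0.094)^2 ≈ 1.196836, so EAR ≈ 19.68360%.

19.684%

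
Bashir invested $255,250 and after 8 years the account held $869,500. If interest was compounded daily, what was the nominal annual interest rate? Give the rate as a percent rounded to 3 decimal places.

The 2920-period growth factor is 869,500/255,250 = 3.40646.
r/365 = 3.40646^(1/2920) − 1 ≈ 0.00041984, so r ≈ 365·0.00041984 = 15.32415%.

15.324%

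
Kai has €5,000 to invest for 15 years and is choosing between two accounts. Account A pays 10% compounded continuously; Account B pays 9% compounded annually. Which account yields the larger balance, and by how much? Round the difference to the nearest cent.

Account A growth factor: e^(0.1·15) = e^1.5 ≈ 4.4816890703; balance ≈ 22,408.4454.
Account B growth factor: (1 + 0.09)^15 ≈ 3.6424824597; balance ≈ 18,212.4123.
Account A is larger by 4,196.0331.

Account A, by €4,196.03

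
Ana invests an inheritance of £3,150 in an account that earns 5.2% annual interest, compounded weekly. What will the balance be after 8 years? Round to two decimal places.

Periodic rate = 5.2%/52 = 0.001; periods = 52·8 = 416.
A = 3,150·(1 + 0.001)^416 ≈ 3,150·1.515570807 ≈ 4,774.0480.

£4,774.05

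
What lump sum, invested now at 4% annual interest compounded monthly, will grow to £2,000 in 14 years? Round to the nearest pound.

Periodic rate = 4%/12 = 0.00333333; 168 periods.
P = 2,000/(1 + 0.04/12)^168 ≈ 2,000/1.74904292 ≈ 1,143.4825.

£1,143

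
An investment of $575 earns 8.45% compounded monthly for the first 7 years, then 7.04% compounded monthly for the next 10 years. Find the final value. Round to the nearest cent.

$2,091.72

Phase 1: 575·(1 + 0.0845/12)^84 ≈ 1,036.6993.
Phase 2: 1,036.6993·(1 + 0.0704/12)^120 ≈ 2,091.7162.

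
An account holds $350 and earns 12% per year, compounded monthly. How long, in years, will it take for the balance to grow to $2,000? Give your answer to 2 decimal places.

14.60 years

(1 + 0.01)^(12t) = 2,000/350 = 5.7143.
12t·ln(1 + 0.01) = ln(5.7143); 12t = 1.743/0.00995033 ≈ 175.1670.
t ≈ 14.5972 years.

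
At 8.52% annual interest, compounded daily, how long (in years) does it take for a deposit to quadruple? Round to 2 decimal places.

(1 + 0.000233425)^(365t) = 4.
365t = ln 4 / ln(1 + 0.000233425) ≈ 1.3863/0.000233397 ≈ 5939.6302.
t ≈ 16.2730.

16.27 years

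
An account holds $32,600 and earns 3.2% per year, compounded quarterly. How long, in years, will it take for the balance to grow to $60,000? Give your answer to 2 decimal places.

19.14 years

(1 + 0.008)^(4t) = 60,000/32,600 = 1.8405.
4t·ln(1 + 0.008) = ln(1.8405); 4t = 0.61003/0.00796817 ≈ 76.5586.
t ≈ 19.1397 years.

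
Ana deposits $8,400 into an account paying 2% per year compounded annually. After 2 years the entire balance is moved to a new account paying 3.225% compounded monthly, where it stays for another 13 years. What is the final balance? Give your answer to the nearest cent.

After 2 years at 2%: 8,400 × 1.0404 ≈ 8,739.3600.
Then 13 years at 3.225%: 8,739.3600 × 1.5199655044 ≈ 13,283.5257.

$13,283.53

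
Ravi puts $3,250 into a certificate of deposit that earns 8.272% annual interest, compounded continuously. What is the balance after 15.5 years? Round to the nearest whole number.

A = P·e^(rt) = 3,250·e^(0.08272·15.5) = 3,250·e^1.28216.
e^1.28216 ≈ 3.6044168637, so A ≈ 11,714.3548.

$11,714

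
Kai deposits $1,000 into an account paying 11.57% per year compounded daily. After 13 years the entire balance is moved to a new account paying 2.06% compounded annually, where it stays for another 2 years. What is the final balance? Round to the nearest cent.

After 13 years at 11.57%: 1,000 × 4.499029293 ≈ 4,499.0293.
Then 2 years at 2.06%: 4,499.0293 × 1.04162436 ≈ 4,686.2985.

$4,686.30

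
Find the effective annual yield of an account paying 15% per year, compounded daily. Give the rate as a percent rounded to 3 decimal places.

16.180%

EAR = (1 + 15%/365)^365 − 1 = (1 + 0.000410959)^365 − 1.
(1 + 0.000410959)^365 ≈ 1.161798, so EAR ≈ 16.17984%.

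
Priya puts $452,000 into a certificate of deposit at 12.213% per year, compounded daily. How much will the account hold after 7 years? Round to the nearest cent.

Growth factor = (1 + 0.12213/365)^2555 ≈ 2.350826584234.
A ≈ 452,000 × 2.350826584234 ≈ 1,062,573.6161.

$1,062,573.62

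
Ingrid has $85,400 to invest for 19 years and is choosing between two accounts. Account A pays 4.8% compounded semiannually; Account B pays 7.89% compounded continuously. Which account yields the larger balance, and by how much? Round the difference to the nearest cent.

A: (1 + 0.024)^38 ≈ 2.46262538727, so 85,400 × 2.46262538727 ≈ 210,308.2081.
B: e^(0.0789·19) = e^1.4991 ≈ 4.47765736471, so 85,400 × 4.47765736471 ≈ 382,391.9389.
Difference ≈ 172,083.7309 in favor of B.

Account B, by $172,083.73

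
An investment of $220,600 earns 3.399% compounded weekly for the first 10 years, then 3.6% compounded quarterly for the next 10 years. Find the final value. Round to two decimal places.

$443,425.46

Phase 1: 220,600·(1 + 0.03399/52)^520 ≈ 309,866.0374.
Phase 2: 309,866.0374·(1 + 0.009)^40 ≈ 443,425.4627.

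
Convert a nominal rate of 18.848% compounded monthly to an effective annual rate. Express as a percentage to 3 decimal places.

20.565%

EAR = (1 + 18.848%/12)^12 − 1 = (1 + 0.0157067)^12 − 1.
(1 + 0.0157067)^12 ≈ 1.205646, so EAR ≈ 20.56455%.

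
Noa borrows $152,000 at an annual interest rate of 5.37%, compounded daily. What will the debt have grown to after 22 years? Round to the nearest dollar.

$495,315

Periodic rate = 5.37%/365 = 0.000147123; periods = 365·22 = 8030.
A = 152,000·(1 + 0.0537/365)^8030 ≈ 152,000·3.25865033765 ≈ 495,314.8513.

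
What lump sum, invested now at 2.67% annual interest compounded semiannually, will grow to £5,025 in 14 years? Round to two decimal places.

Periodic rate = 2.67%/2 = 0.01335; 28 periods.
P = 5,025/(1 + 0.01335)^28 ≈ 5,025/1.449656848 ≈ 3,466.3376.

£3,466.34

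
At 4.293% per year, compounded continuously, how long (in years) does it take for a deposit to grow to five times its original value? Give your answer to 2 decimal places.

37.49 years

e^(0.04293t) = 5, so 0.04293t = ln 5 ≈ 1.6094.
t ≈ 1.6094/0.04293 ≈ 37.4898.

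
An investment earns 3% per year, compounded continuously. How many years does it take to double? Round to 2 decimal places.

e^(0.03t) = 2, so 0.03t = ln 2 ≈ 0.69315.
t ≈ 0.69315/0.03 ≈ 23.1049.

23.10 years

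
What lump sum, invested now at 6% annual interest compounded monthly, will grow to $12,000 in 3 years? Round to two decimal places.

Growth factor = (1 + 0.005)^36 ≈ 1.1966805248.
P = 12,000/1.1966805248 ≈ 10,027.7390.

$10,027.74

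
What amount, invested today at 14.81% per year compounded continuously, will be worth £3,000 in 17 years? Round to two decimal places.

£241.93

P = A·e^(−rt) = 3,000·e^(−2.5177).
e^(−2.5177) ≈ 0.08064487682, so P ≈ 241.9346.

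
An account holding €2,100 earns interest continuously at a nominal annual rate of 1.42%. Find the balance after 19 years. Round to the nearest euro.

A = P·e^(rt) = 2,100·e^(0.0142·19) = 2,100·e^0.2698.
e^0.2698 ≈ 1.309702484, so A ≈ 2,750.3752.

€2,750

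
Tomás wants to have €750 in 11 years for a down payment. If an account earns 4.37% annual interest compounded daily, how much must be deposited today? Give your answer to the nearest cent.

€463.78

Periodic rate = 4.37%/365 = 0.000119726; 4015 periods.
P = 750/(1 + 0.0437/365)^4015 ≈ 750/1.61715952 ≈ 463.7761.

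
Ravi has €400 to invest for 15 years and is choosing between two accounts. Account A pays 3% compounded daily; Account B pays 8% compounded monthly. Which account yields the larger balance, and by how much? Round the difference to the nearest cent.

Account B, by €695.46

Account A growth factor: (1 + 0.03/365)^5475 ≈ 1.56828318; balance ≈ 627.3133.
Account B growth factor: (1 + 0.08/12)^180 ≈ 3.306921477; balance ≈ 1,322.7686.
Account B is larger by 695.4553.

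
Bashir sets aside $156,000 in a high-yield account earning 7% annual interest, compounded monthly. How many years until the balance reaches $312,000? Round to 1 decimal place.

9.9 years

We need (1 + 0.00583333)^(12t) = 2, so 12t = ln 2 / ln 1.005833 ≈ 119.1715.
t ≈ 119.1715/12 = 9.9310 years.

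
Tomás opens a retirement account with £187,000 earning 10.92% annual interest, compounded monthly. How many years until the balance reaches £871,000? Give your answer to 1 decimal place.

(1 + 0.0091)^(12t) = 871,000/187,000 = 4.6578.
12t·ln(1 + 0.0091) = ln(4.6578); 12t = 1.5385/0.00905884 ≈ 169.8377.
t ≈ 14.1531 years.

14.2 years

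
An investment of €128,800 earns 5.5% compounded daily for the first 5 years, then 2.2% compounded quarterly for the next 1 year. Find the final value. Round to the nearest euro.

€173,327

After 5 years at 5.5%: 128,800 × 1.31650340046 ≈ 169,565.6380.
Then 1 years at 2.2%: 169,565.6380 × 1.02218216642 ≈ 173,326.9712.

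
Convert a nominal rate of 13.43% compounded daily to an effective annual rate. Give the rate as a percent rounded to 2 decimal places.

14.37%

One year is 365 periods at 0.000367945 each: (1 + 0.000367945)^365 ≈ 1.143708.
EAR = 1.143708 − 1 ≈ 14.37076%.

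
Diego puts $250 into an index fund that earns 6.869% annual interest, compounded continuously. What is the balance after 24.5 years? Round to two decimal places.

A = P·e^(rt) = 250·e^(0.06869·24.5) = 250·e^1.682905.
e^1.682905 ≈ 5.381165573, so A ≈ 1,345.2914.

$1,345.29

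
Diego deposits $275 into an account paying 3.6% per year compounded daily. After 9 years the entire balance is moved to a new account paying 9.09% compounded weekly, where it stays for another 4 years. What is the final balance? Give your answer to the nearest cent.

$546.78

Phase 1: 275·(1 + 0.036/365)^3285 ≈ 380.2219.
Phase 2: 380.2219·(1 + 0.0909/52)^208 ≈ 546.7752.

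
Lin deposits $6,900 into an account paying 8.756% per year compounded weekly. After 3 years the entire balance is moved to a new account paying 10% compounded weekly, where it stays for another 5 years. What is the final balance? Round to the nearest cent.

$14,783.33

Phase 1: 6,900·(1 + 0.08756/52)^156 ≈ 8,970.8506.
Phase 2: 8,970.8506·(1 + 0.1/52)^260 ≈ 14,783.3323.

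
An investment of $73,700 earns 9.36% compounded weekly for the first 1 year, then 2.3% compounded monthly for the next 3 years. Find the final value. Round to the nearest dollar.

$86,700

After 1 years at 9.36%: 73,700 × 1.098028019 ≈ 80,924.6650.
Then 3 years at 2.3%: 80,924.6650 × 1.0713654532 ≈ 86,699.8904.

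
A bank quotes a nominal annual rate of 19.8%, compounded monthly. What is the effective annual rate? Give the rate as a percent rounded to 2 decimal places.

One year is 12 periods at 0.0165 each: (1 + 0.0165)^12 ≈ 1.216994.
EAR = 1.216994 − 1 ≈ 21.69944%.

21.70%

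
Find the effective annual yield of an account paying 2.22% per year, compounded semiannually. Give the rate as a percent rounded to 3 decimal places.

2.232%

EAR = (1 + 2.22%/2)^2 − 1 = (1 + 0.0111)^2 − 1.
(1 + 0.0111)^2 ≈ 1.022323, so EAR ≈ 2.23232%.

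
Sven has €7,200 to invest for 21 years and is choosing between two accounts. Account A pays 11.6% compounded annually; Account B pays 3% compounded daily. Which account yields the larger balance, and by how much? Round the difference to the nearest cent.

Account A growth factor: (1 + 0.116)^21 ≈ 10.021854347; balance ≈ 72,157.3513.
Account B growth factor: (1 + 0.03/365)^7665 ≈ 1.8775619704; balance ≈ 13,518.4462.
Account A is larger by 58,638.9051.

Account A, by €58,638.91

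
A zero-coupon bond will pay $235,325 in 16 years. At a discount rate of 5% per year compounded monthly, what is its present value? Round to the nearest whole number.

$105,914

Periodic rate = 5%/12 = 0.00416667; 192 periods.
P = 235,325/(1 + 0.05/12)^192 ≈ 235,325/2.22184503718 ≈ 105,914.2272.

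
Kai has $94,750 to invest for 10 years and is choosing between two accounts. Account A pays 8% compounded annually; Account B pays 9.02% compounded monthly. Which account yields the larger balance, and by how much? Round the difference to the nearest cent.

Account A growth factor: (1 + 0.08)^10 ≈ 2.15892499727; balance ≈ 204,558.1435.
Account B growth factor: (1 + 0.0902/12)^120 ≈ 2.45622808851; balance ≈ 232,727.6114.
Account B is larger by 28,169.4679.

Account B, by $28,169.47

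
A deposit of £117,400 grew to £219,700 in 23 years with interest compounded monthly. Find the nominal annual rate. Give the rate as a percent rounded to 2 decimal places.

The 276-period growth factor is 219,700/117,400 = 1.87138.
r/12 = 1.87138^(1/276) − 1 ≈ 0.00227315, so r ≈ 12·0.00227315 = 2.72777%.

2.73%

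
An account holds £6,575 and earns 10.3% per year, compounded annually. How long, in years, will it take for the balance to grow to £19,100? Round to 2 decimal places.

We need (1 + 0.103)^t = 2.9049, so t = ln 2.9049 / ln 1.103 ≈ 10.8780.

10.88 years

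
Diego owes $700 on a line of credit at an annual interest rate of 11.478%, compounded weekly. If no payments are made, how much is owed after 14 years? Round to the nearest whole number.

Growth factor = (1 + 0.11478/52)^728 ≈ 4.978601966.
A ≈ 700 × 4.978601966 ≈ 3,485.0214.

$3,485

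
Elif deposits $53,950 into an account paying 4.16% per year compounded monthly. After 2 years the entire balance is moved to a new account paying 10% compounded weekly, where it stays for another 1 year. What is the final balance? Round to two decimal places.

Phase 1: 53,950·(1 + 0.0416/12)^24 ≈ 58,622.2203.
Phase 2: 58,622.2203·(1 + 0.1/52)^52 ≈ 64,781.3517.

$64,781.35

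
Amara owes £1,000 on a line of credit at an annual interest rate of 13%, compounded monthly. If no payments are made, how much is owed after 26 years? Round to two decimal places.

£28,841.72

Growth factor = (1 + 0.13/12)^312 ≈ 28.841716492.
A ≈ 1,000 × 28.841716492 ≈ 28,841.7165.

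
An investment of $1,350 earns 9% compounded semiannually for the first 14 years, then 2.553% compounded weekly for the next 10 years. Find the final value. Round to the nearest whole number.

After 14 years at 9%: 1,350 × 3.429699993 ≈ 4,630.0950.
Then 10 years at 2.553%: 4,630.0950 × 1.290767947 ≈ 5,976.3782.

$5,976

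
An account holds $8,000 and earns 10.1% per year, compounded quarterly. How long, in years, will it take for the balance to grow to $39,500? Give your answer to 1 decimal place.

16.0 years

We need (1 + 0.02525)^(4t) = 4.9375, so 4t = ln 4.9375 / ln 1.02525 ≈ 64.0371.
t ≈ 64.0371/4 = 16.0093 years.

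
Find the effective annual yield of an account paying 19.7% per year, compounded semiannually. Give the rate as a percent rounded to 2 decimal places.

20.67%

EAR = (1 + 19.7%/2)^2 − 1 = (1 + 0.0985)^2 − 1.
(1 + 0.0985)^2 ≈ 1.206702, so EAR ≈ 20.67022%.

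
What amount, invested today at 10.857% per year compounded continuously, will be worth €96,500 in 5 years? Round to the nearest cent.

€56,075.16

P = A·e^(−rt) = 96,500·e^(−0.54285).
e^(−0.54285) ≈ 0.58108978429, so P ≈ 56,075.1642.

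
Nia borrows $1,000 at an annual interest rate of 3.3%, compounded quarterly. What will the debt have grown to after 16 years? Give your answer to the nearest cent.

$1,691.87

Periodic rate = 3.3%/4 = 0.00825; periods = 4·16 = 64.
A = 1,000·(1 + 0.00825)^64 ≈ 1,000·1.691869119 ≈ 1,691.8691.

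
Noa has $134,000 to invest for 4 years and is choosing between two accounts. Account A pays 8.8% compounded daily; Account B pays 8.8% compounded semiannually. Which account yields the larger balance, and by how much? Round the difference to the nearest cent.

Account A, by $1,420.14

A: (1 + 0.088/365)^1460 ≈ 1.42184819903, so 134,000 × 1.42184819903 ≈ 190,527.6587.
B: (1 + 0.044)^8 ≈ 1.41125011177, so 134,000 × 1.41125011177 ≈ 189,107.5150.
Difference ≈ 1,420.1437 in favor of A.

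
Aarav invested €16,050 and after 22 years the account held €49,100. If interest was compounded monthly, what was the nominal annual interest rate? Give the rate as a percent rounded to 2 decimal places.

(1 + r/12)^264 = 49,100/16,050 = 3.05919.
1 + r/12 = 3.05919^(1/264) ≈ 1.004244, so r/12 ≈ 0.0042444.
r ≈ 12·0.0042444 = 5.09328%.

5.09%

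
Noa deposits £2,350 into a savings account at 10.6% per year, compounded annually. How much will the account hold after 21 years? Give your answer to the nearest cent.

£19,495.10

Growth factor = (1 + 0.106)^21 ≈ 8.2957884064.
A ≈ 2,350 × 8.2957884064 ≈ 19,495.1028.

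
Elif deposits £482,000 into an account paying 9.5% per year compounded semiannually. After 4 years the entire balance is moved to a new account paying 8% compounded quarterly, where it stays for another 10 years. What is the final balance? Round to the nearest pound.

Phase 1: 482,000·(1 + 0.0475)^8 ≈ 698,681.5762.
Phase 2: 698,681.5762·(1 + 0.02)^40 ≈ 1,542,716.6325.

£1,542,717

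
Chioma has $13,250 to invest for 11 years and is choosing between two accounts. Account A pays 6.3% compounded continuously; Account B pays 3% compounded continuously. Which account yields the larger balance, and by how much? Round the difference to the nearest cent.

A: e^(0.063·11) = e^0.693 ≈ 1.9997056605, so 13,250 × 1.9997056605 ≈ 26,496.1000.
B: e^(0.03·11) = e^0.33 ≈ 1.3909681285, so 13,250 × 1.3909681285 ≈ 18,430.3277.
Difference ≈ 8,065.7723 in favor of A.

Account A, by $8,065.77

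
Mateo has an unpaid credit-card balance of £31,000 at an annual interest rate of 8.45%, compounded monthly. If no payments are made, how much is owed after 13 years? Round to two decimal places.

Growth factor = (1 + 0.0845/12)^156 ≈ 2.9881379244.
A ≈ 31,000 × 2.9881379244 ≈ 92,632.2757.

£92,632.28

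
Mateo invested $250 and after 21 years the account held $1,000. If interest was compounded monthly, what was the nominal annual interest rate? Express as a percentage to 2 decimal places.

(1 + r/12)^252 = 1,000/250 = 4.
1 + r/12 = 4^(1/252) ≈ 1.005516, so r/12 ≈ 0.00551633.
r ≈ 12·0.00551633 = 6.61959%.

6.62%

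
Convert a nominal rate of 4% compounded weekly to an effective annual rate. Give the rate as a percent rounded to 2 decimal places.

EAR = (1 + 4%/52)^52 − 1 = (1 + 0.000769231)^52 − 1.
(1 + 0.000769231)^52 ≈ 1.040795, so EAR ≈ 4.07948%.

4.08%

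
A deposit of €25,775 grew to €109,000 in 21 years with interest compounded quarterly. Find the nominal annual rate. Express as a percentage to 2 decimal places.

(1 + r/4)^84 = 109,000/25,775 = 4.2289.
1 + r/4 = 4.2289^(1/84) ≈ 1.017314, so r/4 ≈ 0.0173142.
r ≈ 4·0.0173142 = 6.92567%.

6.93%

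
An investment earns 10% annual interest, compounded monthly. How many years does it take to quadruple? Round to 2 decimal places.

13.92 years

(1 + 0.00833333)^(12t) = 4.
12t = ln 4 / ln(1 + 0.00833333) ≈ 1.3863/0.0082988 ≈ 167.0475.
t ≈ 13.9206.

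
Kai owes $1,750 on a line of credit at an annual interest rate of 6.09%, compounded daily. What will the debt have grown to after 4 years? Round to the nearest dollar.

Growth factor = (1 + 0.0609/365)^1460 ≈ 1.27580797.
A ≈ 1,750 × 1.27580797 ≈ 2,232.6639.

$2,233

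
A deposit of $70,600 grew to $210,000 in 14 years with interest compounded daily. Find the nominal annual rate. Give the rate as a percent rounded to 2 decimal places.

7.79%

(1 + r/365)^5110 = 210,000/70,600 = 2.9745.
1 + r/365 = 2.9745^(1/5110) ≈ 1.000213, so r/365 ≈ 0.000213345.
r ≈ 365·0.000213345 = 7.78710%.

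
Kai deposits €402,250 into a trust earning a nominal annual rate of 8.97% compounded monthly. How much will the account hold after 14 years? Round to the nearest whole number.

Growth factor = (1 + 0.007475)^168 ≈ 3.494288249337.
A ≈ 402,250 × 3.494288249337 ≈ 1,405,577.4483.

€1,405,577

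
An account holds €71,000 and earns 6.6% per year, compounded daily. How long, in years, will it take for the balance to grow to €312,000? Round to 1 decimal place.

22.4 years

(1 + 0.000180822)^(365t) = 312,000/71,000 = 4.3944.
365t·ln(1 + 0.000180822) = ln(4.3944); 365t = 1.4803/0.000180806 ≈ 8187.3766.
t ≈ 22.4312 years.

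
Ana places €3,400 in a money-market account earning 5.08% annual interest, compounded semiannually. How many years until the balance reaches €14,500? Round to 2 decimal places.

28.91 years

We need (1 + 0.0254)^(2t) = 4.2647, so 2t = ln 4.2647 / ln 1.0254 ≈ 57.8235.
t ≈ 57.8235/2 = 28.9117 years.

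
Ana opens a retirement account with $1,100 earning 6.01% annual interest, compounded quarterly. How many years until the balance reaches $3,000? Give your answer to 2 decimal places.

16.82 years

We need (1 + 0.015025)^(4t) = 2.7273, so 4t = ln 2.7273 / ln 1.015025 ≈ 67.2759.
t ≈ 67.2759/4 = 16.8190 years.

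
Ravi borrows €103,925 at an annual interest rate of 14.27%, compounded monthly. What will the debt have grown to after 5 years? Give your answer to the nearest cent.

Growth factor = (1 + 0.1427/12)^60 ≈ 2.03254963582.
A ≈ 103,925 × 2.03254963582 ≈ 211,232.7209.

€211,232.72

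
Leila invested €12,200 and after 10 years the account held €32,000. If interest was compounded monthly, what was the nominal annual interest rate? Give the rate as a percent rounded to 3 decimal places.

The 120-period growth factor is 32,000/12,200 = 2.62295.
r/12 = 2.62295^(1/120) − 1 ≈ 0.00806821, so r ≈ 12·0.00806821 = 9.68185%.

9.682%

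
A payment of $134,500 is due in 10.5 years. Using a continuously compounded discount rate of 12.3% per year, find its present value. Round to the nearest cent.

P = A·e^(−rt) = 134,500·e^(−1.2915).
e^(−1.2915) ≈ 0.27485818644, so P ≈ 36,968.4261.

$36,968.43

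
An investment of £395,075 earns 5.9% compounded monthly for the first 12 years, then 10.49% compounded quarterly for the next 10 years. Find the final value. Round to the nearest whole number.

£2,254,811

After 12 years at 5.9%: 395,075 × 2.026408843862 ≈ 800,583.4740.
Then 10 years at 10.49%: 800,583.4740 × 2.81646017137 ≈ 2,254,811.4683.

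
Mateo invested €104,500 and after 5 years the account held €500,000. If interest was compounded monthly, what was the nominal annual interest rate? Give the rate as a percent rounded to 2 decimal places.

31.72%

The 60-period growth factor is 500,000/104,500 = 4.78469.
r/12 = 4.78469^(1/60) − 1 ≈ 0.0264337, so r ≈ 12·0.0264337 = 31.72042%.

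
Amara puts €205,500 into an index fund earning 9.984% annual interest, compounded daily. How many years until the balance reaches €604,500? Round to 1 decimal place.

10.8 years

We need (1 + 0.000273534)^(365t) = 2.9416, so 365t = ln 2.9416 / ln 1.000274 ≈ 3945.0387.
t ≈ 3945.0387/365 = 10.8083 years.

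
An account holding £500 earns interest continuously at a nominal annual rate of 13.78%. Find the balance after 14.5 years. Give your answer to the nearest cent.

£3,687.52

A = P·e^(rt) = 500·e^(0.1378·14.5) = 500·e^1.9981.
e^1.9981 ≈ 7.375030221, so A ≈ 3,687.5151.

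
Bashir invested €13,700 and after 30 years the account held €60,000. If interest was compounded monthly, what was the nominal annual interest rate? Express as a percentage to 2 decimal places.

4.93%

(1 + r/12)^360 = 60,000/13,700 = 4.37956.
1 + r/12 = 4.37956^(1/360) ≈ 1.004111, so r/12 ≈ 0.00411106.
r ≈ 12·0.00411106 = 4.93328%.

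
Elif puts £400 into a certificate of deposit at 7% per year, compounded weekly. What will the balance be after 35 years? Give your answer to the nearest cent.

£4,627.71

Periodic rate = 7%/52 = 0.00134615; periods = 52·35 = 1820.
A = 400·(1 + 0.07/52)^1820 ≈ 400·11.56926994 ≈ 4,627.7080.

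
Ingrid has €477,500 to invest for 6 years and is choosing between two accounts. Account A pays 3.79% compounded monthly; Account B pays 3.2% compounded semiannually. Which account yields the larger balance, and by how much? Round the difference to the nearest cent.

A: (1 + 0.0379/12)^72 ≈ 1.25488213498, so 477,500 × 1.25488213498 ≈ 599,206.2195.
B: (1 + 0.016)^12 ≈ 1.20983040651, so 477,500 × 1.20983040651 ≈ 577,694.0191.
Difference ≈ 21,512.2003 in favor of A.

Account A, by €21,512.20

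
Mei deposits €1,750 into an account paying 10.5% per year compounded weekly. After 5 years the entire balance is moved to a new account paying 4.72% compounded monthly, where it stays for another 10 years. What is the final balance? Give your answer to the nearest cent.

Phase 1: 1,750·(1 + 0.105/52)^260 ≈ 2,956.7375.
Phase 2: 2,956.7375·(1 + 0.0472/12)^120 ≈ 4,735.8471.

€4,735.85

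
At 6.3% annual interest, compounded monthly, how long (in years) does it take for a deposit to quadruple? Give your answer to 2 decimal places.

22.06 years

(1 + 0.00525)^(12t) = 4.
12t = ln 4 / ln(1 + 0.00525) ≈ 1.3863/0.00523627 ≈ 264.7486.
t ≈ 22.0624.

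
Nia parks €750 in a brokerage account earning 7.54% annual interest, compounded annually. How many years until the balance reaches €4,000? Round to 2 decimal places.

(1 + 0.0754)^t = 4,000/750 = 5.3333.
t·ln(1 + 0.0754) = ln(5.3333); t = 1.674/0.0726927 ≈ 23.0281.

23.03 years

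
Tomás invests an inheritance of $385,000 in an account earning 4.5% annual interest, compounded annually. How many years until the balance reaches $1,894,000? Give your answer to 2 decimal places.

We need (1 + 0.045)^t = 4.9195, so t = ln 4.9195 / ln 1.045 ≈ 36.1953.

36.20 years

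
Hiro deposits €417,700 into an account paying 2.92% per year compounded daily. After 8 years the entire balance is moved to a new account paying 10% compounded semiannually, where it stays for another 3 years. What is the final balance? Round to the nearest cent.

€707,045.57

Phase 1: 417,700·(1 + 0.00008)^2920 ≈ 527,608.2872.
Phase 2: 527,608.2872·(1 + 0.05)^6 ≈ 707,045.5656.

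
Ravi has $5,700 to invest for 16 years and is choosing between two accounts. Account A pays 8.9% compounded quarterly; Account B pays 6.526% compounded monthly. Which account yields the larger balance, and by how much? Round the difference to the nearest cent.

A: (1 + 0.02225)^64 ≈ 4.0893626917, so 5,700 × 4.0893626917 ≈ 23,309.3673.
B: (1 + 0.06526/12)^192 ≈ 2.8329852291, so 5,700 × 2.8329852291 ≈ 16,148.0158.
Difference ≈ 7,161.3515 in favor of A.

Account A, by $7,161.35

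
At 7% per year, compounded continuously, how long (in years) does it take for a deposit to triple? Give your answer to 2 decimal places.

15.69 years

e^(0.07t) = 3, so 0.07t = ln 3 ≈ 1.0986.
t ≈ 1.0986/0.07 ≈ 15.6945.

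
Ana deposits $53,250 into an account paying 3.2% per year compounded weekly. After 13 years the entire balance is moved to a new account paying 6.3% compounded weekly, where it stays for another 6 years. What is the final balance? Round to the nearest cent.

After 13 years at 3.2%: 53,250 × 1.51569192745 ≈ 80,710.5951.
Then 6 years at 6.3%: 80,710.5951 × 1.45902908468 ≈ 117,759.1057.

$117,759.11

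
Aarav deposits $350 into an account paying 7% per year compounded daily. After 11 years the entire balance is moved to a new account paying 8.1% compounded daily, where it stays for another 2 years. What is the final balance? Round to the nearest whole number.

$889

After 11 years at 7%: 350 × 2.15960681 ≈ 755.8624.
Then 2 years at 8.1%: 755.8624 × 1.17583911 ≈ 888.7726.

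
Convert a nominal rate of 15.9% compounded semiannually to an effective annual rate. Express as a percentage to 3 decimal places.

One year is 2 periods at 0.0795 each: (1 + 0.0795)^2 ≈ 1.16532.
EAR = 1.16532 − 1 ≈ 16.53202%.

16.532%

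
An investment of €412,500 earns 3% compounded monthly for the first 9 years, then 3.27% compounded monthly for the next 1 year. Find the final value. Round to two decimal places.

€558,109.28

After 9 years at 3%: 412,500 × 1.30952314756 ≈ 540,178.2984.
Then 1 years at 3.27%: 540,178.2984 × 1.03319457033 ≈ 558,109.2849.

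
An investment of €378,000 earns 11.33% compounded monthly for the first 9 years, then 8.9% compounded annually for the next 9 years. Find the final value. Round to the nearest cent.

€2,246,545.64

After 9 years at 11.33%: 378,000 × 2.759132320584 ≈ 1,042,952.0172.
Then 9 years at 8.9%: 1,042,952.0172 × 2.154025884393 ≈ 2,246,545.6412.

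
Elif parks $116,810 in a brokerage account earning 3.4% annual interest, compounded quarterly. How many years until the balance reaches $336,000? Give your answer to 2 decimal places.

31.21 years

We need (1 + 0.0085)^(4t) = 2.8765, so 4t = ln 2.8765 / ln 1.0085 ≈ 124.8290.
t ≈ 124.8290/4 = 31.2073 years.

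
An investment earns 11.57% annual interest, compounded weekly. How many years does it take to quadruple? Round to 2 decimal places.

(1 + 0.002225)^(52t) = 4.
52t = ln 4 / ln(1 + 0.002225) ≈ 1.3863/0.00222253 ≈ 623.7465.
t ≈ 11.9951.

12.00 years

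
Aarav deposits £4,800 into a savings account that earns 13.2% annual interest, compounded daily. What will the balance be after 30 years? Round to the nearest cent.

£251,614.97

Growth factor = (1 + 0.132/365)^10950 ≈ 52.4197861217.
A ≈ 4,800 × 52.4197861217 ≈ 251,614.9734.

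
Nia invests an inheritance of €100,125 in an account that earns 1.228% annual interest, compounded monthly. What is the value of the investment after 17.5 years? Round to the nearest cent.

€124,115.12

Periodic rate = 1.228%/12 = 0.00102333; periods = 12·17.5 = 210.
A = 100,125·(1 + 0.01228/12)^210 ≈ 100,125·1.23960169932 ≈ 124,115.1201.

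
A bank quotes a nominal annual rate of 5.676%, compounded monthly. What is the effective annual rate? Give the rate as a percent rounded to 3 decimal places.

5.826%

One year is 12 periods at 0.00473 each: (1 + 0.00473)^12 ≈ 1.05826.
EAR = 1.05826 − 1 ≈ 5.82601%.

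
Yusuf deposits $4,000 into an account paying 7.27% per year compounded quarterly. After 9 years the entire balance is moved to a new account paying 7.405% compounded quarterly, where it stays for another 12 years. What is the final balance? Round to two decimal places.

Phase 1: 4,000·(1 + 0.018175)^36 ≈ 7,650.1059.
Phase 2: 7,650.1059·(1 + 0.0185125)^48 ≈ 18,452.4012.

$18,452.40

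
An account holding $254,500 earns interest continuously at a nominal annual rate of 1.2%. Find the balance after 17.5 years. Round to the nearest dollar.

$313,971

A = P·e^(rt) = 254,500·e^(0.012·17.5) = 254,500·e^0.21.
e^0.21 ≈ 1.23367805996, so A ≈ 313,971.0663.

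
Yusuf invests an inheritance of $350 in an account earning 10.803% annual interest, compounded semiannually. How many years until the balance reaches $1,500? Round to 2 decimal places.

13.83 years

(1 + 0.054015)^(2t) = 1,500/350 = 4.2857.
2t·ln(1 + 0.054015) = ln(4.2857); 2t = 1.4553/0.0526067 ≈ 27.6635.
t ≈ 13.8318 years.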